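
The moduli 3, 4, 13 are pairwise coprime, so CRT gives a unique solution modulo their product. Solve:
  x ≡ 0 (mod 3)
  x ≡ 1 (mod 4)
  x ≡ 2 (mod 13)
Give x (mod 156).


Moduli 3, 4, 13 are pairwise coprime; by CRT there is a unique solution modulo M = 3 · 4 · 13 = 156.
Solve pairwise, accumulating the modulus:
  Start with x ≡ 0 (mod 3).
  Combine with x ≡ 1 (mod 4): since gcd(3, 4) = 1, we get a unique residue mod 12.
    Write x = 0 + 3·t and substitute into x ≡ 1 (mod 4): 3·t ≡ 1 − 0 = 1 (mod 4).
    The inverse of 3 mod 4 is 3 (since 3·3 = 9 = 2·4 + 1), so t ≡ 3·1 = 3 ≡ 3 (mod 4).
    Then x = 0 + 3·3 = 9, valid modulo lcm(3, 4) = 12: x ≡ 9 (mod 12).
  Combine with x ≡ 2 (mod 13): since gcd(12, 13) = 1, we get a unique residue mod 156.
    Write x = 9 + 12·t and substitute into x ≡ 2 (mod 13): 12·t ≡ 2 − 9 = -7 (mod 13).
    Reduce coefficients mod 13: 12·t ≡ 6 (mod 13).
    The inverse of 12 mod 13 is 12 (since 12·12 = 144 = 11·13 + 1), so t ≡ 12·6 = 72 ≡ 7 (mod 13).
    Then x = 9 + 12·7 = 93, valid modulo lcm(12, 13) = 156: x ≡ 93 (mod 156).
Verify: 93 mod 3 = 0 ✓, 93 mod 4 = 1 ✓, 93 mod 13 = 2 ✓.

x ≡ 93 (mod 156).


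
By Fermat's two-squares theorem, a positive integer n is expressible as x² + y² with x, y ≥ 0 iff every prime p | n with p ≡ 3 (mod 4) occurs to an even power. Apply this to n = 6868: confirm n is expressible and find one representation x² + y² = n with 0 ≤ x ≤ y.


Step 1: Factor n = 6868 = 2^2 · 17 · 101.
Step 2: Check the mod-4 condition on each prime factor: 2 = 2 (special); 17 ≡ 1 (mod 4), exponent 1; 101 ≡ 1 (mod 4), exponent 1.
All primes ≡ 3 (mod 4) appear to even exponent (or don't appear), so by the two-squares theorem n IS expressible as a sum of two squares.
Step 3: Build a representation. Group n = k² · m with k = 2 and m = 17 · 101 = 1717 (a product of primes ≡ 1 (mod 4)); a representation of m scales to one of n via (k·x)² + (k·y)² = k²(x² + y²). Each prime p ≡ 1 (mod 4) is itself a sum of two squares; find a² by testing p − a² for a perfect square:
  17: 17 − 1² = 16 = 4² ⇒ 17 = 1² + 4².
  101: 101 − 1² = 100 = 10² ⇒ 101 = 1² + 10².
  Combine using the Brahmagupta–Fibonacci identity (a² + b²)(c² + d²) = (ac − bd)² + (ad + bc)² = (ac + bd)² + (ad − bc)²:
  17 · 101 = 1717: from (1² + 4²)(1² + 10²), take (1·1 − 4·10, 1·10 + 4·1) = (1 − 40, 10 + 4) = (-39, 14); dropping signs (only squares matter) gives (39, 14); check 39² + 14² = 1521 + 196 = 1717 ✓.
  Scale by k = 2: (2·39, 2·14) = (78, 28).
Step 4: Order so x ≤ y and verify: 28² + 78² = 784 + 6084 = 6868 = n. ✓

n = 6868 = 28² + 78² (one valid representation with x ≤ y).


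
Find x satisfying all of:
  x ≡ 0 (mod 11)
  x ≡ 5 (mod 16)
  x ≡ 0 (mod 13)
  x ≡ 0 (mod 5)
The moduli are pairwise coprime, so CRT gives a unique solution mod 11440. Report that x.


Product of moduli M = 11 · 16 · 13 · 5 = 11440.
Merge one congruence at a time:
  Start: x ≡ 0 (mod 11).
  Combine with x ≡ 5 (mod 16); new modulus lcm = 176.
    Write x = 0 + 11·t and substitute into x ≡ 5 (mod 16): 11·t ≡ 5 − 0 = 5 (mod 16).
    The inverse of 11 mod 16 is 3 (since 11·3 = 33 = 2·16 + 1), so t ≡ 3·5 = 15 ≡ 15 (mod 16).
    Then x = 0 + 11·15 = 165, valid modulo lcm(11, 16) = 176: x ≡ 165 (mod 176).
  Combine with x ≡ 0 (mod 13); new modulus lcm = 2288.
    Write x = 165 + 176·t and substitute into x ≡ 0 (mod 13): 176·t ≡ 0 − 165 = -165 (mod 13).
    Reduce coefficients mod 13: 7·t ≡ 4 (mod 13).
    The inverse of 7 mod 13 is 2 (since 7·2 = 14 = 1·13 + 1), so t ≡ 2·4 = 8 ≡ 8 (mod 13).
    Then x = 165 + 176·8 = 1573, valid modulo lcm(176, 13) = 2288: x ≡ 1573 (mod 2288).
  Combine with x ≡ 0 (mod 5); new modulus lcm = 11440.
    Write x = 1573 + 2288·t and substitute into x ≡ 0 (mod 5): 2288·t ≡ 0 − 1573 = -1573 (mod 5).
    Reduce coefficients mod 5: 3·t ≡ 2 (mod 5).
    The inverse of 3 mod 5 is 2 (since 3·2 = 6 = 1·5 + 1), so t ≡ 2·2 = 4 ≡ 4 (mod 5).
    Then x = 1573 + 2288·4 = 10725, valid modulo lcm(2288, 5) = 11440: x ≡ 10725 (mod 11440).
Verify against each original: 10725 mod 11 = 0, 10725 mod 16 = 5, 10725 mod 13 = 0, 10725 mod 5 = 0.

x ≡ 10725 (mod 11440).


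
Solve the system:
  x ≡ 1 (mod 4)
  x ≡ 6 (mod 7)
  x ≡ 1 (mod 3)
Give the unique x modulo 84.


Moduli 4, 7, 3 are pairwise coprime; by CRT there is a unique solution modulo M = 4 · 7 · 3 = 84.
Solve pairwise, accumulating the modulus:
  Start with x ≡ 1 (mod 4).
  Combine with x ≡ 6 (mod 7): since gcd(4, 7) = 1, we get a unique residue mod 28.
    Write x = 1 + 4·t and substitute into x ≡ 6 (mod 7): 4·t ≡ 6 − 1 = 5 (mod 7).
    The inverse of 4 mod 7 is 2 (since 4·2 = 8 = 1·7 + 1), so t ≡ 2·5 = 10 ≡ 3 (mod 7).
    Then x = 1 + 4·3 = 13, valid modulo lcm(4, 7) = 28: x ≡ 13 (mod 28).
  Combine with x ≡ 1 (mod 3): since gcd(28, 3) = 1, we get a unique residue mod 84.
    Write x = 13 + 28·t and substitute into x ≡ 1 (mod 3): 28·t ≡ 1 − 13 = -12 (mod 3).
    Reduce coefficients mod 3: 1·t ≡ 0 (mod 3).
    So t ≡ 0 (mod 3).
    Then x = 13 + 28·0 = 13, valid modulo lcm(28, 3) = 84: x ≡ 13 (mod 84).
Verify: 13 mod 4 = 1 ✓, 13 mod 7 = 6 ✓, 13 mod 3 = 1 ✓.

x ≡ 13 (mod 84).


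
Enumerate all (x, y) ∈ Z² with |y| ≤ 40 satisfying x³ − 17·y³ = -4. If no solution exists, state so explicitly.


The equation is x³ - 17y³ = -4. For fixed y, x³ = 17·y³ − 4, so a solution requires the RHS to be a perfect cube.
Strategy: iterate y from -40 to 40, compute RHS = 17·y³ − 4, and check whether it is a (positive or negative) perfect cube.
Check small values of y:
  y = 0: RHS = -4 is not a perfect cube.
  y = 1: RHS = 13 is not a perfect cube.
  y = -1: RHS = -21 is not a perfect cube.
  y = 2: RHS = 132 is not a perfect cube.
  y = -2: RHS = -140 is not a perfect cube.
  y = 3: RHS = 455 is not a perfect cube.
  y = -3: RHS = -463 is not a perfect cube.
Continuing the search up to |y| = 40 finds no solutions either.
No (x, y) in the scanned range satisfies the equation.

No integer solutions with |y| ≤ 40.


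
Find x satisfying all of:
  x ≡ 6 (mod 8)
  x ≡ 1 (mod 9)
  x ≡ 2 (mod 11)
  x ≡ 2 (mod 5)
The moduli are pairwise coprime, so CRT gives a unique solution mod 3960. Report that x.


Product of moduli M = 8 · 9 · 11 · 5 = 3960.
Merge one congruence at a time:
  Start: x ≡ 6 (mod 8).
  Combine with x ≡ 1 (mod 9); new modulus lcm = 72.
    Write x = 6 + 8·t and substitute into x ≡ 1 (mod 9): 8·t ≡ 1 − 6 = -5 (mod 9).
    Reduce coefficients mod 9: 8·t ≡ 4 (mod 9).
    The inverse of 8 mod 9 is 8 (since 8·8 = 64 = 7·9 + 1), so t ≡ 8·4 = 32 ≡ 5 (mod 9).
    Then x = 6 + 8·5 = 46, valid modulo lcm(8, 9) = 72: x ≡ 46 (mod 72).
  Combine with x ≡ 2 (mod 11); new modulus lcm = 792.
    Write x = 46 + 72·t and substitute into x ≡ 2 (mod 11): 72·t ≡ 2 − 46 = -44 (mod 11).
    Reduce coefficients mod 11: 6·t ≡ 0 (mod 11).
    The inverse of 6 mod 11 is 2 (since 6·2 = 12 = 1·11 + 1), so t ≡ 2·0 = 0 ≡ 0 (mod 11).
    Then x = 46 + 72·0 = 46, valid modulo lcm(72, 11) = 792: x ≡ 46 (mod 792).
  Combine with x ≡ 2 (mod 5); new modulus lcm = 3960.
    Write x = 46 + 792·t and substitute into x ≡ 2 (mod 5): 792·t ≡ 2 − 46 = -44 (mod 5).
    Reduce coefficients mod 5: 2·t ≡ 1 (mod 5).
    The inverse of 2 mod 5 is 3 (since 2·3 = 6 = 1·5 + 1), so t ≡ 3·1 = 3 ≡ 3 (mod 5).
    Then x = 46 + 792·3 = 2422, valid modulo lcm(792, 5) = 3960: x ≡ 2422 (mod 3960).
Verify against each original: 2422 mod 8 = 6, 2422 mod 9 = 1, 2422 mod 11 = 2, 2422 mod 5 = 2.

x ≡ 2422 (mod 3960).


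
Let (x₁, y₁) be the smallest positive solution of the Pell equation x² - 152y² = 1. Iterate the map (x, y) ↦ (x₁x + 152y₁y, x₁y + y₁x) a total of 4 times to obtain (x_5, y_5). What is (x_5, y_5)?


Step 1: Find the fundamental solution (x₁, y₁) of x² - 152y² = 1.
  Expand √152 as a continued fraction. a₀ = ⌊√152⌋ = 12; iterate m_{k+1} = d_k·a_k − m_k, d_{k+1} = (152 − m_{k+1}²)/d_k, a_{k+1} = ⌊(a₀ + m_{k+1})/d_{k+1}⌋ (starting m₀ = 0, d₀ = 1), with convergents p_k = a_k·p_{k-1} + p_{k-2}, q_k = a_k·q_{k-1} + q_{k-2} (p₋₁ = 1, q₋₁ = 0):
  k = 0: a₀ = 12; p₀/q₀ = 12/1; p₀² − 152·q₀² = 144 − 152 = -8.
  k = 1: m = 12, d = 8, a = ⌊(12 + 12)/8⌋ = 3; p/q = (3·12 + 1)/(3·1 + 0) = 37/3; p² − 152·q² = 1369 − 1368 = 1.
  The first convergent with p² − 152·q² = 1 gives the fundamental solution (x₁, y₁) = (37, 3).
Step 2: Apply the recurrence (x_{n+1}, y_{n+1}) = (x₁x_n + 152y₁y_n, x₁y_n + y₁x_n) repeatedly.
  From (x_1, y_1) = (37, 3): x_2 = 37·37 + 152·3·3 = 2737; y_2 = 37·3 + 3·37 = 222.
  From (x_2, y_2) = (2737, 222): x_3 = 37·2737 + 152·3·222 = 202501; y_3 = 37·222 + 3·2737 = 16425.
  From (x_3, y_3) = (202501, 16425): x_4 = 37·202501 + 152·3·16425 = 14982337; y_4 = 37·16425 + 3·202501 = 1215228.
  From (x_4, y_4) = (14982337, 1215228): x_5 = 37·14982337 + 152·3·1215228 = 1108490437; y_5 = 37·1215228 + 3·14982337 = 89910447.
Step 3: Verify x_5² - 152·y_5² = 1228751048920450969 - 1228751048920450968 = 1 (should be 1). ✓

(x_1, y_1) = (37, 3); (x_5, y_5) = (1108490437, 89910447).


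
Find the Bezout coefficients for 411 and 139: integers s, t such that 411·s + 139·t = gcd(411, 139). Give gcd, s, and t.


Euclidean algorithm on (411, 139) — divide until remainder is 0:
  411 = 2 · 139 + 133
  139 = 1 · 133 + 6
  133 = 22 · 6 + 1
  6 = 6 · 1 + 0
gcd(411, 139) = 1.
Track Bezout coefficients alongside the remainders: start with r₀ = 411 = a·1 + b·0 (s = 1, t = 0) and r₁ = 139 = a·0 + b·1 (s = 0, t = 1); each new remainder r_{k+1} = r_{k-1} − q_k·r_k inherits s_{k+1} = s_{k-1} − q_k·s_k, t_{k+1} = t_{k-1} − q_k·t_k, so r_k = a·s_k + b·t_k at every step:
  q = 2: r = 133, s = 1 − 2·0 = 1, t = 0 − 2·1 = -2  (check: 411·1 + 139·(-2) = 133)
  q = 1: r = 6, s = 0 − 1·1 = -1, t = 1 − 1·(-2) = 3  (check: 411·(-1) + 139·3 = 6)
  q = 22: r = 1, s = 1 − 22·(-1) = 23, t = -2 − 22·3 = -68  (check: 411·23 + 139·(-68) = 1)
The row with r = 1 (the gcd) gives the Bezout coefficients s = 23, t = -68.
Result: 411 · (23) + 139 · (-68) = 1.

gcd(411, 139) = 1; s = 23, t = -68 (check: 411·23 + 139·(-68) = 1).


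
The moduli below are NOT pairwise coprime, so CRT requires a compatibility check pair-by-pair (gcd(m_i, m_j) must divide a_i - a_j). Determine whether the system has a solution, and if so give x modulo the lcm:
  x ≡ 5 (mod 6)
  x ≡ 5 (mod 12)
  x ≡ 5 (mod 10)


Moduli 6, 12, 10 are not pairwise coprime, so CRT works modulo lcm(m_i) when all pairwise compatibility conditions hold.
Pairwise compatibility: gcd(m_i, m_j) must divide a_i - a_j for every pair.
Merge one congruence at a time:
  Start: x ≡ 5 (mod 6).
  Combine with x ≡ 5 (mod 12): gcd(6, 12) = 6; 5 - 5 = 0, which IS divisible by 6, so compatible.
    Write x = 5 + 6·t and substitute into x ≡ 5 (mod 12): 6·t ≡ 5 − 5 = 0 (mod 12).
    Divide the congruence (and modulus) by g = 6: 1·t ≡ 0 (mod 2).
    So t ≡ 0 (mod 2).
    Then x = 5 + 6·0 = 5, valid modulo lcm(6, 12) = 12: x ≡ 5 (mod 12).
  Combine with x ≡ 5 (mod 10): gcd(12, 10) = 2; 5 - 5 = 0, which IS divisible by 2, so compatible.
    Write x = 5 + 12·t and substitute into x ≡ 5 (mod 10): 12·t ≡ 5 − 5 = 0 (mod 10).
    Divide the congruence (and modulus) by g = 2: 6·t ≡ 0 (mod 5).
    Reduce coefficients mod 5: 1·t ≡ 0 (mod 5).
    So t ≡ 0 (mod 5).
    Then x = 5 + 12·0 = 5, valid modulo lcm(12, 10) = 60: x ≡ 5 (mod 60).
Verify: 5 mod 6 = 5, 5 mod 12 = 5, 5 mod 10 = 5.

x ≡ 5 (mod 60).


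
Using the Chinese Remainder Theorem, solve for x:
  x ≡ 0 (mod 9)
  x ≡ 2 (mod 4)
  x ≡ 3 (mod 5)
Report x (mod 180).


Moduli 9, 4, 5 are pairwise coprime; by CRT there is a unique solution modulo M = 9 · 4 · 5 = 180.
Solve pairwise, accumulating the modulus:
  Start with x ≡ 0 (mod 9).
  Combine with x ≡ 2 (mod 4): since gcd(9, 4) = 1, we get a unique residue mod 36.
    Write x = 0 + 9·t and substitute into x ≡ 2 (mod 4): 9·t ≡ 2 − 0 = 2 (mod 4).
    Reduce coefficients mod 4: 1·t ≡ 2 (mod 4).
    So t ≡ 2 (mod 4).
    Then x = 0 + 9·2 = 18, valid modulo lcm(9, 4) = 36: x ≡ 18 (mod 36).
  Combine with x ≡ 3 (mod 5): since gcd(36, 5) = 1, we get a unique residue mod 180.
    Write x = 18 + 36·t and substitute into x ≡ 3 (mod 5): 36·t ≡ 3 − 18 = -15 (mod 5).
    Reduce coefficients mod 5: 1·t ≡ 0 (mod 5).
    So t ≡ 0 (mod 5).
    Then x = 18 + 36·0 = 18, valid modulo lcm(36, 5) = 180: x ≡ 18 (mod 180).
Verify: 18 mod 9 = 0 ✓, 18 mod 4 = 2 ✓, 18 mod 5 = 3 ✓.

x ≡ 18 (mod 180).


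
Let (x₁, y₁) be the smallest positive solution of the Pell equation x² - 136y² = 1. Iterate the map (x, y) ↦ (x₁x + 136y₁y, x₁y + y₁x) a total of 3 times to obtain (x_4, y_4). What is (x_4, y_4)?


Step 1: Find the fundamental solution (x₁, y₁) of x² - 136y² = 1.
  Expand √136 as a continued fraction. a₀ = ⌊√136⌋ = 11; iterate m_{k+1} = d_k·a_k − m_k, d_{k+1} = (136 − m_{k+1}²)/d_k, a_{k+1} = ⌊(a₀ + m_{k+1})/d_{k+1}⌋ (starting m₀ = 0, d₀ = 1), with convergents p_k = a_k·p_{k-1} + p_{k-2}, q_k = a_k·q_{k-1} + q_{k-2} (p₋₁ = 1, q₋₁ = 0):
  k = 0: a₀ = 11; p₀/q₀ = 11/1; p₀² − 136·q₀² = 121 − 136 = -15.
  k = 1: m = 11, d = 15, a = ⌊(11 + 11)/15⌋ = 1; p/q = (1·11 + 1)/(1·1 + 0) = 12/1; p² − 136·q² = 144 − 136 = 8.
  k = 2: m = 4, d = 8, a = ⌊(11 + 4)/8⌋ = 1; p/q = (1·12 + 11)/(1·1 + 1) = 23/2; p² − 136·q² = 529 − 544 = -15.
  k = 3: m = 4, d = 15, a = ⌊(11 + 4)/15⌋ = 1; p/q = (1·23 + 12)/(1·2 + 1) = 35/3; p² − 136·q² = 1225 − 1224 = 1.
  The first convergent with p² − 136·q² = 1 gives the fundamental solution (x₁, y₁) = (35, 3).
Step 2: Apply the recurrence (x_{n+1}, y_{n+1}) = (x₁x_n + 136y₁y_n, x₁y_n + y₁x_n) repeatedly.
  From (x_1, y_1) = (35, 3): x_2 = 35·35 + 136·3·3 = 2449; y_2 = 35·3 + 3·35 = 210.
  From (x_2, y_2) = (2449, 210): x_3 = 35·2449 + 136·3·210 = 171395; y_3 = 35·210 + 3·2449 = 14697.
  From (x_3, y_3) = (171395, 14697): x_4 = 35·171395 + 136·3·14697 = 11995201; y_4 = 35·14697 + 3·171395 = 1028580.
Step 3: Verify x_4² - 136·y_4² = 143884847030401 - 143884847030400 = 1 (should be 1). ✓

(x_1, y_1) = (35, 3); (x_4, y_4) = (11995201, 1028580).


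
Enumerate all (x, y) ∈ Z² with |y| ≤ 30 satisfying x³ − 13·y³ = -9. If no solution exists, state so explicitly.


The equation is x³ - 13y³ = -9. For fixed y, x³ = 13·y³ − 9, so a solution requires the RHS to be a perfect cube.
Strategy: iterate y from -30 to 30, compute RHS = 13·y³ − 9, and check whether it is a (positive or negative) perfect cube.
Check small values of y:
  y = 0: RHS = -9 is not a perfect cube.
  y = 1: RHS = 4 is not a perfect cube.
  y = -1: RHS = -22 is not a perfect cube.
  y = 2: RHS = 95 is not a perfect cube.
  y = -2: RHS = -113 is not a perfect cube.
  y = 3: RHS = 342 is not a perfect cube.
  y = -3: RHS = -360 is not a perfect cube.
Continuing the search up to |y| = 30 finds no solutions either.
No (x, y) in the scanned range satisfies the equation.

No integer solutions with |y| ≤ 30.


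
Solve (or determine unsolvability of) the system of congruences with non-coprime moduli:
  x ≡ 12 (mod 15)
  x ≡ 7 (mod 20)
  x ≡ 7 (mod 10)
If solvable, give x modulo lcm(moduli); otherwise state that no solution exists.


Moduli 15, 20, 10 are not pairwise coprime, so CRT works modulo lcm(m_i) when all pairwise compatibility conditions hold.
Pairwise compatibility: gcd(m_i, m_j) must divide a_i - a_j for every pair.
Merge one congruence at a time:
  Start: x ≡ 12 (mod 15).
  Combine with x ≡ 7 (mod 20): gcd(15, 20) = 5; 7 - 12 = -5, which IS divisible by 5, so compatible.
    Write x = 12 + 15·t and substitute into x ≡ 7 (mod 20): 15·t ≡ 7 − 12 = -5 (mod 20).
    Divide the congruence (and modulus) by g = 5: 3·t ≡ -1 (mod 4).
    Reduce coefficients mod 4: 3·t ≡ 3 (mod 4).
    The inverse of 3 mod 4 is 3 (since 3·3 = 9 = 2·4 + 1), so t ≡ 3·3 = 9 ≡ 1 (mod 4).
    Then x = 12 + 15·1 = 27, valid modulo lcm(15, 20) = 60: x ≡ 27 (mod 60).
  Combine with x ≡ 7 (mod 10): gcd(60, 10) = 10; 7 - 27 = -20, which IS divisible by 10, so compatible.
    Write x = 27 + 60·t and substitute into x ≡ 7 (mod 10): 60·t ≡ 7 − 27 = -20 (mod 10).
    Divide the congruence (and modulus) by g = 10: 6·t ≡ -2 (mod 1).
    Modulo 1 every t works; take t = 0.
    Then x = 27 + 60·0 = 27, valid modulo lcm(60, 10) = 60: x ≡ 27 (mod 60).
Verify: 27 mod 15 = 12, 27 mod 20 = 7, 27 mod 10 = 7.

x ≡ 27 (mod 60).


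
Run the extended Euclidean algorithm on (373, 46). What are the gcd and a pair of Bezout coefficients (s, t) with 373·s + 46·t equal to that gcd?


Euclidean algorithm on (373, 46) — divide until remainder is 0:
  373 = 8 · 46 + 5
  46 = 9 · 5 + 1
  5 = 5 · 1 + 0
gcd(373, 46) = 1.
Track Bezout coefficients alongside the remainders: start with r₀ = 373 = a·1 + b·0 (s = 1, t = 0) and r₁ = 46 = a·0 + b·1 (s = 0, t = 1); each new remainder r_{k+1} = r_{k-1} − q_k·r_k inherits s_{k+1} = s_{k-1} − q_k·s_k, t_{k+1} = t_{k-1} − q_k·t_k, so r_k = a·s_k + b·t_k at every step:
  q = 8: r = 5, s = 1 − 8·0 = 1, t = 0 − 8·1 = -8  (check: 373·1 + 46·(-8) = 5)
  q = 9: r = 1, s = 0 − 9·1 = -9, t = 1 − 9·(-8) = 73  (check: 373·(-9) + 46·73 = 1)
The row with r = 1 (the gcd) gives the Bezout coefficients s = -9, t = 73.
Result: 373 · (-9) + 46 · (73) = 1.

gcd(373, 46) = 1; s = -9, t = 73 (check: 373·(-9) + 46·73 = 1).


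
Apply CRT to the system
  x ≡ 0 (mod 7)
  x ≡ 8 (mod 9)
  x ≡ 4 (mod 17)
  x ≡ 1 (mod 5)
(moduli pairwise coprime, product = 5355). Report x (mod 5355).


Product of moduli M = 7 · 9 · 17 · 5 = 5355.
Merge one congruence at a time:
  Start: x ≡ 0 (mod 7).
  Combine with x ≡ 8 (mod 9); new modulus lcm = 63.
    Write x = 0 + 7·t and substitute into x ≡ 8 (mod 9): 7·t ≡ 8 − 0 = 8 (mod 9).
    The inverse of 7 mod 9 is 4 (since 7·4 = 28 = 3·9 + 1), so t ≡ 4·8 = 32 ≡ 5 (mod 9).
    Then x = 0 + 7·5 = 35, valid modulo lcm(7, 9) = 63: x ≡ 35 (mod 63).
  Combine with x ≡ 4 (mod 17); new modulus lcm = 1071.
    Write x = 35 + 63·t and substitute into x ≡ 4 (mod 17): 63·t ≡ 4 − 35 = -31 (mod 17).
    Reduce coefficients mod 17: 12·t ≡ 3 (mod 17).
    The inverse of 12 mod 17 is 10 (since 12·10 = 120 = 7·17 + 1), so t ≡ 10·3 = 30 ≡ 13 (mod 17).
    Then x = 35 + 63·13 = 854, valid modulo lcm(63, 17) = 1071: x ≡ 854 (mod 1071).
  Combine with x ≡ 1 (mod 5); new modulus lcm = 5355.
    Write x = 854 + 1071·t and substitute into x ≡ 1 (mod 5): 1071·t ≡ 1 − 854 = -853 (mod 5).
    Reduce coefficients mod 5: 1·t ≡ 2 (mod 5).
    So t ≡ 2 (mod 5).
    Then x = 854 + 1071·2 = 2996, valid modulo lcm(1071, 5) = 5355: x ≡ 2996 (mod 5355).
Verify against each original: 2996 mod 7 = 0, 2996 mod 9 = 8, 2996 mod 17 = 4, 2996 mod 5 = 1.

x ≡ 2996 (mod 5355).


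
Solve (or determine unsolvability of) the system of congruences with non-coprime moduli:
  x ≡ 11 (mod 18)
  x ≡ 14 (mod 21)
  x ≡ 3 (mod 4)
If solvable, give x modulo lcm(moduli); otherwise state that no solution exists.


Moduli 18, 21, 4 are not pairwise coprime, so CRT works modulo lcm(m_i) when all pairwise compatibility conditions hold.
Pairwise compatibility: gcd(m_i, m_j) must divide a_i - a_j for every pair.
Merge one congruence at a time:
  Start: x ≡ 11 (mod 18).
  Combine with x ≡ 14 (mod 21): gcd(18, 21) = 3; 14 - 11 = 3, which IS divisible by 3, so compatible.
    Write x = 11 + 18·t and substitute into x ≡ 14 (mod 21): 18·t ≡ 14 − 11 = 3 (mod 21).
    Divide the congruence (and modulus) by g = 3: 6·t ≡ 1 (mod 7).
    The inverse of 6 mod 7 is 6 (since 6·6 = 36 = 5·7 + 1), so t ≡ 6·1 = 6 ≡ 6 (mod 7).
    Then x = 11 + 18·6 = 119, valid modulo lcm(18, 21) = 126: x ≡ 119 (mod 126).
  Combine with x ≡ 3 (mod 4): gcd(126, 4) = 2; 3 - 119 = -116, which IS divisible by 2, so compatible.
    Write x = 119 + 126·t and substitute into x ≡ 3 (mod 4): 126·t ≡ 3 − 119 = -116 (mod 4).
    Divide the congruence (and modulus) by g = 2: 63·t ≡ -58 (mod 2).
    Reduce coefficients mod 2: 1·t ≡ 0 (mod 2).
    So t ≡ 0 (mod 2).
    Then x = 119 + 126·0 = 119, valid modulo lcm(126, 4) = 252: x ≡ 119 (mod 252).
Verify: 119 mod 18 = 11, 119 mod 21 = 14, 119 mod 4 = 3.

x ≡ 119 (mod 252).


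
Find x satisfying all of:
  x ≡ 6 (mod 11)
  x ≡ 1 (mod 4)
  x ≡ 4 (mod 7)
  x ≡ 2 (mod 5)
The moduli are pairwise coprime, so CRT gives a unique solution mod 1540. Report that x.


Product of moduli M = 11 · 4 · 7 · 5 = 1540.
Merge one congruence at a time:
  Start: x ≡ 6 (mod 11).
  Combine with x ≡ 1 (mod 4); new modulus lcm = 44.
    Write x = 6 + 11·t and substitute into x ≡ 1 (mod 4): 11·t ≡ 1 − 6 = -5 (mod 4).
    Reduce coefficients mod 4: 3·t ≡ 3 (mod 4).
    The inverse of 3 mod 4 is 3 (since 3·3 = 9 = 2·4 + 1), so t ≡ 3·3 = 9 ≡ 1 (mod 4).
    Then x = 6 + 11·1 = 17, valid modulo lcm(11, 4) = 44: x ≡ 17 (mod 44).
  Combine with x ≡ 4 (mod 7); new modulus lcm = 308.
    Write x = 17 + 44·t and substitute into x ≡ 4 (mod 7): 44·t ≡ 4 − 17 = -13 (mod 7).
    Reduce coefficients mod 7: 2·t ≡ 1 (mod 7).
    The inverse of 2 mod 7 is 4 (since 2·4 = 8 = 1·7 + 1), so t ≡ 4·1 = 4 ≡ 4 (mod 7).
    Then x = 17 + 44·4 = 193, valid modulo lcm(44, 7) = 308: x ≡ 193 (mod 308).
  Combine with x ≡ 2 (mod 5); new modulus lcm = 1540.
    Write x = 193 + 308·t and substitute into x ≡ 2 (mod 5): 308·t ≡ 2 − 193 = -191 (mod 5).
    Reduce coefficients mod 5: 3·t ≡ 4 (mod 5).
    The inverse of 3 mod 5 is 2 (since 3·2 = 6 = 1·5 + 1), so t ≡ 2·4 = 8 ≡ 3 (mod 5).
    Then x = 193 + 308·3 = 1117, valid modulo lcm(308, 5) = 1540: x ≡ 1117 (mod 1540).
Verify against each original: 1117 mod 11 = 6, 1117 mod 4 = 1, 1117 mod 7 = 4, 1117 mod 5 = 2.

x ≡ 1117 (mod 1540).


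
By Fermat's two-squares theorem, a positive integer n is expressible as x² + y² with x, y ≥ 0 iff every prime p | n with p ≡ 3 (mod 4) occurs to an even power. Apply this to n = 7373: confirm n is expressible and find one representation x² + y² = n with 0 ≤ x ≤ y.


Step 1: Factor n = 7373 = 73 · 101.
Step 2: Check the mod-4 condition on each prime factor: 73 ≡ 1 (mod 4), exponent 1; 101 ≡ 1 (mod 4), exponent 1.
All primes ≡ 3 (mod 4) appear to even exponent (or don't appear), so by the two-squares theorem n IS expressible as a sum of two squares.
Step 3: Build a representation. Here n = 73 · 101 is a product of primes ≡ 1 (mod 4). Each prime p ≡ 1 (mod 4) is itself a sum of two squares; find a² by testing p − a² for a perfect square:
  73: 73 − 1² = 72, 73 − 2² = 69, 73 − 3² = 64 = 8² ⇒ 73 = 3² + 8².
  101: 101 − 1² = 100 = 10² ⇒ 101 = 1² + 10².
  Combine using the Brahmagupta–Fibonacci identity (a² + b²)(c² + d²) = (ac − bd)² + (ad + bc)² = (ac + bd)² + (ad − bc)²:
  73 · 101 = 7373: from (3² + 8²)(1² + 10²), take (3·1 − 8·10, 3·10 + 8·1) = (3 − 80, 30 + 8) = (-77, 38); dropping signs (only squares matter) gives (77, 38); check 77² + 38² = 5929 + 1444 = 7373 ✓.
Step 4: Order so x ≤ y and verify: 38² + 77² = 1444 + 5929 = 7373 = n. ✓

n = 7373 = 38² + 77² (one valid representation with x ≤ y).


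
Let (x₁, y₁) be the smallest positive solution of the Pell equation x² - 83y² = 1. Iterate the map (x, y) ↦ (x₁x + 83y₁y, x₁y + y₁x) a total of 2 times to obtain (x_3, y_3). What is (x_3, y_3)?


Step 1: Find the fundamental solution (x₁, y₁) of x² - 83y² = 1.
  Expand √83 as a continued fraction. a₀ = ⌊√83⌋ = 9; iterate m_{k+1} = d_k·a_k − m_k, d_{k+1} = (83 − m_{k+1}²)/d_k, a_{k+1} = ⌊(a₀ + m_{k+1})/d_{k+1}⌋ (starting m₀ = 0, d₀ = 1), with convergents p_k = a_k·p_{k-1} + p_{k-2}, q_k = a_k·q_{k-1} + q_{k-2} (p₋₁ = 1, q₋₁ = 0):
  k = 0: a₀ = 9; p₀/q₀ = 9/1; p₀² − 83·q₀² = 81 − 83 = -2.
  k = 1: m = 9, d = 2, a = ⌊(9 + 9)/2⌋ = 9; p/q = (9·9 + 1)/(9·1 + 0) = 82/9; p² − 83·q² = 6724 − 6723 = 1.
  The first convergent with p² − 83·q² = 1 gives the fundamental solution (x₁, y₁) = (82, 9).
Step 2: Apply the recurrence (x_{n+1}, y_{n+1}) = (x₁x_n + 83y₁y_n, x₁y_n + y₁x_n) repeatedly.
  From (x_1, y_1) = (82, 9): x_2 = 82·82 + 83·9·9 = 13447; y_2 = 82·9 + 9·82 = 1476.
  From (x_2, y_2) = (13447, 1476): x_3 = 82·13447 + 83·9·1476 = 2205226; y_3 = 82·1476 + 9·13447 = 242055.
Step 3: Verify x_3² - 83·y_3² = 4863021711076 - 4863021711075 = 1 (should be 1). ✓

(x_1, y_1) = (82, 9); (x_3, y_3) = (2205226, 242055).


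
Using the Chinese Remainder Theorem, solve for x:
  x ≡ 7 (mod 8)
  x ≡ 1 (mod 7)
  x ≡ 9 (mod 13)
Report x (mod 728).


Moduli 8, 7, 13 are pairwise coprime; by CRT there is a unique solution modulo M = 8 · 7 · 13 = 728.
Solve pairwise, accumulating the modulus:
  Start with x ≡ 7 (mod 8).
  Combine with x ≡ 1 (mod 7): since gcd(8, 7) = 1, we get a unique residue mod 56.
    Write x = 7 + 8·t and substitute into x ≡ 1 (mod 7): 8·t ≡ 1 − 7 = -6 (mod 7).
    Reduce coefficients mod 7: 1·t ≡ 1 (mod 7).
    So t ≡ 1 (mod 7).
    Then x = 7 + 8·1 = 15, valid modulo lcm(8, 7) = 56: x ≡ 15 (mod 56).
  Combine with x ≡ 9 (mod 13): since gcd(56, 13) = 1, we get a unique residue mod 728.
    Write x = 15 + 56·t and substitute into x ≡ 9 (mod 13): 56·t ≡ 9 − 15 = -6 (mod 13).
    Reduce coefficients mod 13: 4·t ≡ 7 (mod 13).
    The inverse of 4 mod 13 is 10 (since 4·10 = 40 = 3·13 + 1), so t ≡ 10·7 = 70 ≡ 5 (mod 13).
    Then x = 15 + 56·5 = 295, valid modulo lcm(56, 13) = 728: x ≡ 295 (mod 728).
Verify: 295 mod 8 = 7 ✓, 295 mod 7 = 1 ✓, 295 mod 13 = 9 ✓.

x ≡ 295 (mod 728).


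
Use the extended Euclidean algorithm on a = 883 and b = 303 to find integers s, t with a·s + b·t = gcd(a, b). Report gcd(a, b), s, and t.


Euclidean algorithm on (883, 303) — divide until remainder is 0:
  883 = 2 · 303 + 277
  303 = 1 · 277 + 26
  277 = 10 · 26 + 17
  26 = 1 · 17 + 9
  17 = 1 · 9 + 8
  9 = 1 · 8 + 1
  8 = 8 · 1 + 0
gcd(883, 303) = 1.
Track Bezout coefficients alongside the remainders: start with r₀ = 883 = a·1 + b·0 (s = 1, t = 0) and r₁ = 303 = a·0 + b·1 (s = 0, t = 1); each new remainder r_{k+1} = r_{k-1} − q_k·r_k inherits s_{k+1} = s_{k-1} − q_k·s_k, t_{k+1} = t_{k-1} − q_k·t_k, so r_k = a·s_k + b·t_k at every step:
  q = 2: r = 277, s = 1 − 2·0 = 1, t = 0 − 2·1 = -2  (check: 883·1 + 303·(-2) = 277)
  q = 1: r = 26, s = 0 − 1·1 = -1, t = 1 − 1·(-2) = 3  (check: 883·(-1) + 303·3 = 26)
  q = 10: r = 17, s = 1 − 10·(-1) = 11, t = -2 − 10·3 = -32  (check: 883·11 + 303·(-32) = 17)
  q = 1: r = 9, s = -1 − 1·11 = -12, t = 3 − 1·(-32) = 35  (check: 883·(-12) + 303·35 = 9)
  q = 1: r = 8, s = 11 − 1·(-12) = 23, t = -32 − 1·35 = -67  (check: 883·23 + 303·(-67) = 8)
  q = 1: r = 1, s = -12 − 1·23 = -35, t = 35 − 1·(-67) = 102  (check: 883·(-35) + 303·102 = 1)
The row with r = 1 (the gcd) gives the Bezout coefficients s = -35, t = 102.
Result: 883 · (-35) + 303 · (102) = 1.

gcd(883, 303) = 1; s = -35, t = 102 (check: 883·(-35) + 303·102 = 1).


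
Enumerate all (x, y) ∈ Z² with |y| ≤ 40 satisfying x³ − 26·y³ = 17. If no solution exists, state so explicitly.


The equation is x³ - 26y³ = 17. For fixed y, x³ = 26·y³ + 17, so a solution requires the RHS to be a perfect cube.
Strategy: iterate y from -40 to 40, compute RHS = 26·y³ + 17, and check whether it is a (positive or negative) perfect cube.
Check small values of y:
  y = 0: RHS = 17 is not a perfect cube.
  y = 1: RHS = 43 is not a perfect cube.
  y = -1: RHS = -9 is not a perfect cube.
  y = 2: RHS = 225 is not a perfect cube.
  y = -2: RHS = -191 is not a perfect cube.
  y = 3: RHS = 719 is not a perfect cube.
  y = -3: RHS = -685 is not a perfect cube.
Continuing the search up to |y| = 40 finds no solutions either.
No (x, y) in the scanned range satisfies the equation.

No integer solutions with |y| ≤ 40.


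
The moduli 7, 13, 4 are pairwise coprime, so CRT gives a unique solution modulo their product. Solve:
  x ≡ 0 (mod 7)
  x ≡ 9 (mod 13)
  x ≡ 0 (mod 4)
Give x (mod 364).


Moduli 7, 13, 4 are pairwise coprime; by CRT there is a unique solution modulo M = 7 · 13 · 4 = 364.
Solve pairwise, accumulating the modulus:
  Start with x ≡ 0 (mod 7).
  Combine with x ≡ 9 (mod 13): since gcd(7, 13) = 1, we get a unique residue mod 91.
    Write x = 0 + 7·t and substitute into x ≡ 9 (mod 13): 7·t ≡ 9 − 0 = 9 (mod 13).
    The inverse of 7 mod 13 is 2 (since 7·2 = 14 = 1·13 + 1), so t ≡ 2·9 = 18 ≡ 5 (mod 13).
    Then x = 0 + 7·5 = 35, valid modulo lcm(7, 13) = 91: x ≡ 35 (mod 91).
  Combine with x ≡ 0 (mod 4): since gcd(91, 4) = 1, we get a unique residue mod 364.
    Write x = 35 + 91·t and substitute into x ≡ 0 (mod 4): 91·t ≡ 0 − 35 = -35 (mod 4).
    Reduce coefficients mod 4: 3·t ≡ 1 (mod 4).
    The inverse of 3 mod 4 is 3 (since 3·3 = 9 = 2·4 + 1), so t ≡ 3·1 = 3 ≡ 3 (mod 4).
    Then x = 35 + 91·3 = 308, valid modulo lcm(91, 4) = 364: x ≡ 308 (mod 364).
Verify: 308 mod 7 = 0 ✓, 308 mod 13 = 9 ✓, 308 mod 4 = 0 ✓.

x ≡ 308 (mod 364).


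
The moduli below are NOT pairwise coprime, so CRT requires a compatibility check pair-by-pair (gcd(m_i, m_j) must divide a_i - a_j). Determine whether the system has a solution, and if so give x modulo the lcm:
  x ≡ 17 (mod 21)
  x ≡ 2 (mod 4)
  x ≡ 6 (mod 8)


Moduli 21, 4, 8 are not pairwise coprime, so CRT works modulo lcm(m_i) when all pairwise compatibility conditions hold.
Pairwise compatibility: gcd(m_i, m_j) must divide a_i - a_j for every pair.
Merge one congruence at a time:
  Start: x ≡ 17 (mod 21).
  Combine with x ≡ 2 (mod 4): gcd(21, 4) = 1; 2 - 17 = -15, which IS divisible by 1, so compatible.
    Write x = 17 + 21·t and substitute into x ≡ 2 (mod 4): 21·t ≡ 2 − 17 = -15 (mod 4).
    Reduce coefficients mod 4: 1·t ≡ 1 (mod 4).
    So t ≡ 1 (mod 4).
    Then x = 17 + 21·1 = 38, valid modulo lcm(21, 4) = 84: x ≡ 38 (mod 84).
  Combine with x ≡ 6 (mod 8): gcd(84, 8) = 4; 6 - 38 = -32, which IS divisible by 4, so compatible.
    Write x = 38 + 84·t and substitute into x ≡ 6 (mod 8): 84·t ≡ 6 − 38 = -32 (mod 8).
    Divide the congruence (and modulus) by g = 4: 21·t ≡ -8 (mod 2).
    Reduce coefficients mod 2: 1·t ≡ 0 (mod 2).
    So t ≡ 0 (mod 2).
    Then x = 38 + 84·0 = 38, valid modulo lcm(84, 8) = 168: x ≡ 38 (mod 168).
Verify: 38 mod 21 = 17, 38 mod 4 = 2, 38 mod 8 = 6.

x ≡ 38 (mod 168).


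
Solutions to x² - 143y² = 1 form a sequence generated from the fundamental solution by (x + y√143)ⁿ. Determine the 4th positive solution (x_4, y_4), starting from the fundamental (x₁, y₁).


Step 1: Find the fundamental solution (x₁, y₁) of x² - 143y² = 1.
  Expand √143 as a continued fraction. a₀ = ⌊√143⌋ = 11; iterate m_{k+1} = d_k·a_k − m_k, d_{k+1} = (143 − m_{k+1}²)/d_k, a_{k+1} = ⌊(a₀ + m_{k+1})/d_{k+1}⌋ (starting m₀ = 0, d₀ = 1), with convergents p_k = a_k·p_{k-1} + p_{k-2}, q_k = a_k·q_{k-1} + q_{k-2} (p₋₁ = 1, q₋₁ = 0):
  k = 0: a₀ = 11; p₀/q₀ = 11/1; p₀² − 143·q₀² = 121 − 143 = -22.
  k = 1: m = 11, d = 22, a = ⌊(11 + 11)/22⌋ = 1; p/q = (1·11 + 1)/(1·1 + 0) = 12/1; p² − 143·q² = 144 − 143 = 1.
  The first convergent with p² − 143·q² = 1 gives the fundamental solution (x₁, y₁) = (12, 1).
Step 2: Apply the recurrence (x_{n+1}, y_{n+1}) = (x₁x_n + 143y₁y_n, x₁y_n + y₁x_n) repeatedly.
  From (x_1, y_1) = (12, 1): x_2 = 12·12 + 143·1·1 = 287; y_2 = 12·1 + 1·12 = 24.
  From (x_2, y_2) = (287, 24): x_3 = 12·287 + 143·1·24 = 6876; y_3 = 12·24 + 1·287 = 575.
  From (x_3, y_3) = (6876, 575): x_4 = 12·6876 + 143·1·575 = 164737; y_4 = 12·575 + 1·6876 = 13776.
Step 3: Verify x_4² - 143·y_4² = 27138279169 - 27138279168 = 1 (should be 1). ✓

(x_1, y_1) = (12, 1); (x_4, y_4) = (164737, 13776).


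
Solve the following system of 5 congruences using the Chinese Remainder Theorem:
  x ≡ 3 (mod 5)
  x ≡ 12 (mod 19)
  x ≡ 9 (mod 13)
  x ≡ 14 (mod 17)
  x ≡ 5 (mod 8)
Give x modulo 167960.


Product of moduli M = 5 · 19 · 13 · 17 · 8 = 167960.
Merge one congruence at a time:
  Start: x ≡ 3 (mod 5).
  Combine with x ≡ 12 (mod 19); new modulus lcm = 95.
    Write x = 3 + 5·t and substitute into x ≡ 12 (mod 19): 5·t ≡ 12 − 3 = 9 (mod 19).
    The inverse of 5 mod 19 is 4 (since 5·4 = 20 = 1·19 + 1), so t ≡ 4·9 = 36 ≡ 17 (mod 19).
    Then x = 3 + 5·17 = 88, valid modulo lcm(5, 19) = 95: x ≡ 88 (mod 95).
  Combine with x ≡ 9 (mod 13); new modulus lcm = 1235.
    Write x = 88 + 95·t and substitute into x ≡ 9 (mod 13): 95·t ≡ 9 − 88 = -79 (mod 13).
    Reduce coefficients mod 13: 4·t ≡ 12 (mod 13).
    The inverse of 4 mod 13 is 10 (since 4·10 = 40 = 3·13 + 1), so t ≡ 10·12 = 120 ≡ 3 (mod 13).
    Then x = 88 + 95·3 = 373, valid modulo lcm(95, 13) = 1235: x ≡ 373 (mod 1235).
  Combine with x ≡ 14 (mod 17); new modulus lcm = 20995.
    Write x = 373 + 1235·t and substitute into x ≡ 14 (mod 17): 1235·t ≡ 14 − 373 = -359 (mod 17).
    Reduce coefficients mod 17: 11·t ≡ 15 (mod 17).
    The inverse of 11 mod 17 is 14 (since 11·14 = 154 = 9·17 + 1), so t ≡ 14·15 = 210 ≡ 6 (mod 17).
    Then x = 373 + 1235·6 = 7783, valid modulo lcm(1235, 17) = 20995: x ≡ 7783 (mod 20995).
  Combine with x ≡ 5 (mod 8); new modulus lcm = 167960.
    Write x = 7783 + 20995·t and substitute into x ≡ 5 (mod 8): 20995·t ≡ 5 − 7783 = -7778 (mod 8).
    Reduce coefficients mod 8: 3·t ≡ 6 (mod 8).
    The inverse of 3 mod 8 is 3 (since 3·3 = 9 = 1·8 + 1), so t ≡ 3·6 = 18 ≡ 2 (mod 8).
    Then x = 7783 + 20995·2 = 49773, valid modulo lcm(20995, 8) = 167960: x ≡ 49773 (mod 167960).
Verify against each original: 49773 mod 5 = 3, 49773 mod 19 = 12, 49773 mod 13 = 9, 49773 mod 17 = 14, 49773 mod 8 = 5.

x ≡ 49773 (mod 167960).


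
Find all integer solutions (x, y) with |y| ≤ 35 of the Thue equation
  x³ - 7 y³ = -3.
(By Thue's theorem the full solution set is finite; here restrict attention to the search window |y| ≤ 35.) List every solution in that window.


The equation is x³ - 7y³ = -3. For fixed y, x³ = 7·y³ − 3, so a solution requires the RHS to be a perfect cube.
Strategy: iterate y from -35 to 35, compute RHS = 7·y³ − 3, and check whether it is a (positive or negative) perfect cube.
Check small values of y:
  y = 0: RHS = -3 is not a perfect cube.
  y = 1: RHS = 4 is not a perfect cube.
  y = -1: RHS = -10 is not a perfect cube.
  y = 2: RHS = 53 is not a perfect cube.
  y = -2: RHS = -59 is not a perfect cube.
  y = 3: RHS = 186 is not a perfect cube.
  y = -3: RHS = -192 is not a perfect cube.
Continuing the search up to |y| = 35 finds no solutions either.
No (x, y) in the scanned range satisfies the equation.

No integer solutions with |y| ≤ 35.


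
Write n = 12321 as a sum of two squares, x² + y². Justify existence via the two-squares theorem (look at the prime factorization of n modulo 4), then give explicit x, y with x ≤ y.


Step 1: Factor n = 12321 = 3^2 · 37^2.
Step 2: Check the mod-4 condition on each prime factor: 3 ≡ 3 (mod 4), exponent 2 (must be even); 37 ≡ 1 (mod 4), exponent 2.
All primes ≡ 3 (mod 4) appear to even exponent (or don't appear), so by the two-squares theorem n IS expressible as a sum of two squares.
Step 3: Build a representation. Group n = k² · m with k = 3 and m = 37 · 37 = 1369 (a product of primes ≡ 1 (mod 4)); a representation of m scales to one of n via (k·x)² + (k·y)² = k²(x² + y²). Each prime p ≡ 1 (mod 4) is itself a sum of two squares; find a² by testing p − a² for a perfect square:
  37: 37 − 1² = 36 = 6² ⇒ 37 = 1² + 6².
  Combine using the Brahmagupta–Fibonacci identity (a² + b²)(c² + d²) = (ac − bd)² + (ad + bc)² = (ac + bd)² + (ad − bc)²:
  37 · 37 = 1369: from (1² + 6²)(1² + 6²), take (1·1 − 6·6, 1·6 + 6·1) = (1 − 36, 6 + 6) = (-35, 12); dropping signs (only squares matter) gives (35, 12); check 35² + 12² = 1225 + 144 = 1369 ✓.
  Scale by k = 3: (3·35, 3·12) = (105, 36).
Step 4: Order so x ≤ y and verify: 36² + 105² = 1296 + 11025 = 12321 = n. ✓

n = 12321 = 36² + 105² (one valid representation with x ≤ y).


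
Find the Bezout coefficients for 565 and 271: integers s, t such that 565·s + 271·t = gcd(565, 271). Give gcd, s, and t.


Euclidean algorithm on (565, 271) — divide until remainder is 0:
  565 = 2 · 271 + 23
  271 = 11 · 23 + 18
  23 = 1 · 18 + 5
  18 = 3 · 5 + 3
  5 = 1 · 3 + 2
  3 = 1 · 2 + 1
  2 = 2 · 1 + 0
gcd(565, 271) = 1.
Track Bezout coefficients alongside the remainders: start with r₀ = 565 = a·1 + b·0 (s = 1, t = 0) and r₁ = 271 = a·0 + b·1 (s = 0, t = 1); each new remainder r_{k+1} = r_{k-1} − q_k·r_k inherits s_{k+1} = s_{k-1} − q_k·s_k, t_{k+1} = t_{k-1} − q_k·t_k, so r_k = a·s_k + b·t_k at every step:
  q = 2: r = 23, s = 1 − 2·0 = 1, t = 0 − 2·1 = -2  (check: 565·1 + 271·(-2) = 23)
  q = 11: r = 18, s = 0 − 11·1 = -11, t = 1 − 11·(-2) = 23  (check: 565·(-11) + 271·23 = 18)
  q = 1: r = 5, s = 1 − 1·(-11) = 12, t = -2 − 1·23 = -25  (check: 565·12 + 271·(-25) = 5)
  q = 3: r = 3, s = -11 − 3·12 = -47, t = 23 − 3·(-25) = 98  (check: 565·(-47) + 271·98 = 3)
  q = 1: r = 2, s = 12 − 1·(-47) = 59, t = -25 − 1·98 = -123  (check: 565·59 + 271·(-123) = 2)
  q = 1: r = 1, s = -47 − 1·59 = -106, t = 98 − 1·(-123) = 221  (check: 565·(-106) + 271·221 = 1)
The row with r = 1 (the gcd) gives the Bezout coefficients s = -106, t = 221.
Result: 565 · (-106) + 271 · (221) = 1.

gcd(565, 271) = 1; s = -106, t = 221 (check: 565·(-106) + 271·221 = 1).


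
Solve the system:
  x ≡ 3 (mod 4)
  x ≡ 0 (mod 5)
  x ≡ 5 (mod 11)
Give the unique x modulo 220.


Moduli 4, 5, 11 are pairwise coprime; by CRT there is a unique solution modulo M = 4 · 5 · 11 = 220.
Solve pairwise, accumulating the modulus:
  Start with x ≡ 3 (mod 4).
  Combine with x ≡ 0 (mod 5): since gcd(4, 5) = 1, we get a unique residue mod 20.
    Write x = 3 + 4·t and substitute into x ≡ 0 (mod 5): 4·t ≡ 0 − 3 = -3 (mod 5).
    Reduce coefficients mod 5: 4·t ≡ 2 (mod 5).
    The inverse of 4 mod 5 is 4 (since 4·4 = 16 = 3·5 + 1), so t ≡ 4·2 = 8 ≡ 3 (mod 5).
    Then x = 3 + 4·3 = 15, valid modulo lcm(4, 5) = 20: x ≡ 15 (mod 20).
  Combine with x ≡ 5 (mod 11): since gcd(20, 11) = 1, we get a unique residue mod 220.
    Write x = 15 + 20·t and substitute into x ≡ 5 (mod 11): 20·t ≡ 5 − 15 = -10 (mod 11).
    Reduce coefficients mod 11: 9·t ≡ 1 (mod 11).
    The inverse of 9 mod 11 is 5 (since 9·5 = 45 = 4·11 + 1), so t ≡ 5·1 = 5 ≡ 5 (mod 11).
    Then x = 15 + 20·5 = 115, valid modulo lcm(20, 11) = 220: x ≡ 115 (mod 220).
Verify: 115 mod 4 = 3 ✓, 115 mod 5 = 0 ✓, 115 mod 11 = 5 ✓.

x ≡ 115 (mod 220).


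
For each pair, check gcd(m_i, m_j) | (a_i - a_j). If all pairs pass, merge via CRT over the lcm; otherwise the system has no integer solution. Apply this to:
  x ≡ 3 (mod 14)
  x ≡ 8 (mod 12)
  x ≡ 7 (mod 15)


Moduli 14, 12, 15 are not pairwise coprime, so CRT works modulo lcm(m_i) when all pairwise compatibility conditions hold.
Pairwise compatibility: gcd(m_i, m_j) must divide a_i - a_j for every pair.
Merge one congruence at a time:
  Start: x ≡ 3 (mod 14).
  Combine with x ≡ 8 (mod 12): gcd(14, 12) = 2, and 8 - 3 = 5 is NOT divisible by 2.
    ⇒ system is inconsistent (no integer solution).

No solution (the system is inconsistent).


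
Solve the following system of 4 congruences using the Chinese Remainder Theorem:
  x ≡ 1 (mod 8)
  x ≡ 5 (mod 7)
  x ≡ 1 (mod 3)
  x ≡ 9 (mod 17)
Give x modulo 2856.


Product of moduli M = 8 · 7 · 3 · 17 = 2856.
Merge one congruence at a time:
  Start: x ≡ 1 (mod 8).
  Combine with x ≡ 5 (mod 7); new modulus lcm = 56.
    Write x = 1 + 8·t and substitute into x ≡ 5 (mod 7): 8·t ≡ 5 − 1 = 4 (mod 7).
    Reduce coefficients mod 7: 1·t ≡ 4 (mod 7).
    So t ≡ 4 (mod 7).
    Then x = 1 + 8·4 = 33, valid modulo lcm(8, 7) = 56: x ≡ 33 (mod 56).
  Combine with x ≡ 1 (mod 3); new modulus lcm = 168.
    Write x = 33 + 56·t and substitute into x ≡ 1 (mod 3): 56·t ≡ 1 − 33 = -32 (mod 3).
    Reduce coefficients mod 3: 2·t ≡ 1 (mod 3).
    The inverse of 2 mod 3 is 2 (since 2·2 = 4 = 1·3 + 1), so t ≡ 2·1 = 2 ≡ 2 (mod 3).
    Then x = 33 + 56·2 = 145, valid modulo lcm(56, 3) = 168: x ≡ 145 (mod 168).
  Combine with x ≡ 9 (mod 17); new modulus lcm = 2856.
    Write x = 145 + 168·t and substitute into x ≡ 9 (mod 17): 168·t ≡ 9 − 145 = -136 (mod 17).
    Reduce coefficients mod 17: 15·t ≡ 0 (mod 17).
    The inverse of 15 mod 17 is 8 (since 15·8 = 120 = 7·17 + 1), so t ≡ 8·0 = 0 ≡ 0 (mod 17).
    Then x = 145 + 168·0 = 145, valid modulo lcm(168, 17) = 2856: x ≡ 145 (mod 2856).
Verify against each original: 145 mod 8 = 1, 145 mod 7 = 5, 145 mod 3 = 1, 145 mod 17 = 9.

x ≡ 145 (mod 2856).
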